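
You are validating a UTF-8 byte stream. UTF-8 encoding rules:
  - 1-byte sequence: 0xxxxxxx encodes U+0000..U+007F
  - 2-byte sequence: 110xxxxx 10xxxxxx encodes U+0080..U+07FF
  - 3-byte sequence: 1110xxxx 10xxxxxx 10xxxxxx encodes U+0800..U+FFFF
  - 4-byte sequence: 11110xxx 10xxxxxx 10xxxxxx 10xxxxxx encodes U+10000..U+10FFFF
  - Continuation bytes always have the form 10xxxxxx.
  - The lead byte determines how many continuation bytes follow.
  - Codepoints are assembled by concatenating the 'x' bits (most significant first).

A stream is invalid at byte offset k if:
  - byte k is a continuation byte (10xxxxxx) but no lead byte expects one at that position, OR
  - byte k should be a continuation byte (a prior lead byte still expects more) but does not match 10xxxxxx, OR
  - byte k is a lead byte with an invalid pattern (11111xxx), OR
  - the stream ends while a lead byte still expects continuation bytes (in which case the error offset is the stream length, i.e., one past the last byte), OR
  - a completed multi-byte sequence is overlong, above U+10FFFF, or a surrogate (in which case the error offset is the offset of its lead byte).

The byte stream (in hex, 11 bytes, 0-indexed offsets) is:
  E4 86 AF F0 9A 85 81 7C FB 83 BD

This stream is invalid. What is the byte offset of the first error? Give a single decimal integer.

Byte[0]=E4: 3-byte lead, need 2 cont bytes. acc=0x4
Byte[1]=86: continuation. acc=(acc<<6)|0x06=0x106
Byte[2]=AF: continuation. acc=(acc<<6)|0x2F=0x41AF
Completed: cp=U+41AF (starts at byte 0)
Byte[3]=F0: 4-byte lead, need 3 cont bytes. acc=0x0
Byte[4]=9A: continuation. acc=(acc<<6)|0x1A=0x1A
Byte[5]=85: continuation. acc=(acc<<6)|0x05=0x685
Byte[6]=81: continuation. acc=(acc<<6)|0x01=0x1A141
Completed: cp=U+1A141 (starts at byte 3)
Byte[7]=7C: 1-byte ASCII. cp=U+007C
Byte[8]=FB: INVALID lead byte (not 0xxx/110x/1110/11110)

Answer: 8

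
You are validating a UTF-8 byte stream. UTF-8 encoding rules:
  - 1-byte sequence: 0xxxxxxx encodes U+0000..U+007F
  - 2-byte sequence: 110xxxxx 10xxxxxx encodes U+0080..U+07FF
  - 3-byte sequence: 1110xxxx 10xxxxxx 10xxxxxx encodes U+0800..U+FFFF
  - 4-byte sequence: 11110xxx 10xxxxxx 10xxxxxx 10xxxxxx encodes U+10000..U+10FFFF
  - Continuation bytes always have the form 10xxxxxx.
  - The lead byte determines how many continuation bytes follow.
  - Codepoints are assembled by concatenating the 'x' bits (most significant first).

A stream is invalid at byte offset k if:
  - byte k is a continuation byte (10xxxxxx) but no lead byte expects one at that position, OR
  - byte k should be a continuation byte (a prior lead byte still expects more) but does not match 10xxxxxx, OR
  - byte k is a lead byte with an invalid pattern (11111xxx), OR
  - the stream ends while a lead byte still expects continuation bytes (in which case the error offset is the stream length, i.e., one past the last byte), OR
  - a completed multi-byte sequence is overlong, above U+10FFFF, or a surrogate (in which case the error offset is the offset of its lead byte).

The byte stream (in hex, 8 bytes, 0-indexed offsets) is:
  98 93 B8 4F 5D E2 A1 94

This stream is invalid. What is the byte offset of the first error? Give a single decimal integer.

Answer: 0

Derivation:
Byte[0]=98: INVALID lead byte (not 0xxx/110x/1110/11110)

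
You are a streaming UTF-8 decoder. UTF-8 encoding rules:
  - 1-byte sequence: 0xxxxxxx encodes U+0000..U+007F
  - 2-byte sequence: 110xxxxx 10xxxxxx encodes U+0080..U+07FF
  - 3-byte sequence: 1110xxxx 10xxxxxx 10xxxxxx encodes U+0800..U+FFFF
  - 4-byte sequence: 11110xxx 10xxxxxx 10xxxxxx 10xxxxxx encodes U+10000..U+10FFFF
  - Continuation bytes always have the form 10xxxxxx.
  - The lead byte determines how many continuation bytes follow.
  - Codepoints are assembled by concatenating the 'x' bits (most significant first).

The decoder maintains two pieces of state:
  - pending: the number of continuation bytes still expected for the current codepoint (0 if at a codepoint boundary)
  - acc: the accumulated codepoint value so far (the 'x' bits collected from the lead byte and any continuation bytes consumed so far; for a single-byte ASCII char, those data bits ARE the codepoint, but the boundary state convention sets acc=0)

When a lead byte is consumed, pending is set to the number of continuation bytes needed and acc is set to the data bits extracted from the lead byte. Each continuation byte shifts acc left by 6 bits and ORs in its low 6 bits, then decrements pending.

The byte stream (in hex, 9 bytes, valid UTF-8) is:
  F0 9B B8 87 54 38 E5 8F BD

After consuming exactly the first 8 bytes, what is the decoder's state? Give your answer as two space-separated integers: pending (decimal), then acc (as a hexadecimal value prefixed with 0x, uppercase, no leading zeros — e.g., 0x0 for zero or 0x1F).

Byte[0]=F0: 4-byte lead. pending=3, acc=0x0
Byte[1]=9B: continuation. acc=(acc<<6)|0x1B=0x1B, pending=2
Byte[2]=B8: continuation. acc=(acc<<6)|0x38=0x6F8, pending=1
Byte[3]=87: continuation. acc=(acc<<6)|0x07=0x1BE07, pending=0
Byte[4]=54: 1-byte. pending=0, acc=0x0
Byte[5]=38: 1-byte. pending=0, acc=0x0
Byte[6]=E5: 3-byte lead. pending=2, acc=0x5
Byte[7]=8F: continuation. acc=(acc<<6)|0x0F=0x14F, pending=1

Answer: 1 0x14F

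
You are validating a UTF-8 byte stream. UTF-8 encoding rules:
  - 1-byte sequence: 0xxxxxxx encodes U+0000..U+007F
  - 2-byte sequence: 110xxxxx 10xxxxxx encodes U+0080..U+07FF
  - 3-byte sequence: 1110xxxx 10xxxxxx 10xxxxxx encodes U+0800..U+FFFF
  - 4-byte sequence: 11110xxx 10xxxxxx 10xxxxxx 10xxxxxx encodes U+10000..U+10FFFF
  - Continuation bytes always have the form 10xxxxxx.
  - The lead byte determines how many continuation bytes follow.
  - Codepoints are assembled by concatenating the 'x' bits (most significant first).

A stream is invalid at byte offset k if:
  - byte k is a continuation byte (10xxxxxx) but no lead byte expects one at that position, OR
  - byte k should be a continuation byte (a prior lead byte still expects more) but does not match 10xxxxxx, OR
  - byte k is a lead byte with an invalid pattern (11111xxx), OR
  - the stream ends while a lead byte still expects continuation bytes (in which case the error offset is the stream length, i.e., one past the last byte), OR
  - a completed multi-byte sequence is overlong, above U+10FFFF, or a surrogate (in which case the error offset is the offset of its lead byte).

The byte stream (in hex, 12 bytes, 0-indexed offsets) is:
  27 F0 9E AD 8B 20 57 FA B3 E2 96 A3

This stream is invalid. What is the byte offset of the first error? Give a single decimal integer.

Answer: 7

Derivation:
Byte[0]=27: 1-byte ASCII. cp=U+0027
Byte[1]=F0: 4-byte lead, need 3 cont bytes. acc=0x0
Byte[2]=9E: continuation. acc=(acc<<6)|0x1E=0x1E
Byte[3]=AD: continuation. acc=(acc<<6)|0x2D=0x7AD
Byte[4]=8B: continuation. acc=(acc<<6)|0x0B=0x1EB4B
Completed: cp=U+1EB4B (starts at byte 1)
Byte[5]=20: 1-byte ASCII. cp=U+0020
Byte[6]=57: 1-byte ASCII. cp=U+0057
Byte[7]=FA: INVALID lead byte (not 0xxx/110x/1110/11110)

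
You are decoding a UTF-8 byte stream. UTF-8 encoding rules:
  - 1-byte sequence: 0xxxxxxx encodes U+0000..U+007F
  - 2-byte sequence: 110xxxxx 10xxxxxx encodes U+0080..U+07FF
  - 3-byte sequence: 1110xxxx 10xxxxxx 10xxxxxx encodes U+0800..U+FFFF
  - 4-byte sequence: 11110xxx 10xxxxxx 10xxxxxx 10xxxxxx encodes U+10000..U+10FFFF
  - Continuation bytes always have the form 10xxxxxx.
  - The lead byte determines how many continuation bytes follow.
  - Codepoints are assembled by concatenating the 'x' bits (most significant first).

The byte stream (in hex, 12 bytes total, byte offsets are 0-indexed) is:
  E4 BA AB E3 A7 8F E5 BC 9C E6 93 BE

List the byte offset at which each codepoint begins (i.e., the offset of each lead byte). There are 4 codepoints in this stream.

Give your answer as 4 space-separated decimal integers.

Answer: 0 3 6 9

Derivation:
Byte[0]=E4: 3-byte lead, need 2 cont bytes. acc=0x4
Byte[1]=BA: continuation. acc=(acc<<6)|0x3A=0x13A
Byte[2]=AB: continuation. acc=(acc<<6)|0x2B=0x4EAB
Completed: cp=U+4EAB (starts at byte 0)
Byte[3]=E3: 3-byte lead, need 2 cont bytes. acc=0x3
Byte[4]=A7: continuation. acc=(acc<<6)|0x27=0xE7
Byte[5]=8F: continuation. acc=(acc<<6)|0x0F=0x39CF
Completed: cp=U+39CF (starts at byte 3)
Byte[6]=E5: 3-byte lead, need 2 cont bytes. acc=0x5
Byte[7]=BC: continuation. acc=(acc<<6)|0x3C=0x17C
Byte[8]=9C: continuation. acc=(acc<<6)|0x1C=0x5F1C
Completed: cp=U+5F1C (starts at byte 6)
Byte[9]=E6: 3-byte lead, need 2 cont bytes. acc=0x6
Byte[10]=93: continuation. acc=(acc<<6)|0x13=0x193
Byte[11]=BE: continuation. acc=(acc<<6)|0x3E=0x64FE
Completed: cp=U+64FE (starts at byte 9)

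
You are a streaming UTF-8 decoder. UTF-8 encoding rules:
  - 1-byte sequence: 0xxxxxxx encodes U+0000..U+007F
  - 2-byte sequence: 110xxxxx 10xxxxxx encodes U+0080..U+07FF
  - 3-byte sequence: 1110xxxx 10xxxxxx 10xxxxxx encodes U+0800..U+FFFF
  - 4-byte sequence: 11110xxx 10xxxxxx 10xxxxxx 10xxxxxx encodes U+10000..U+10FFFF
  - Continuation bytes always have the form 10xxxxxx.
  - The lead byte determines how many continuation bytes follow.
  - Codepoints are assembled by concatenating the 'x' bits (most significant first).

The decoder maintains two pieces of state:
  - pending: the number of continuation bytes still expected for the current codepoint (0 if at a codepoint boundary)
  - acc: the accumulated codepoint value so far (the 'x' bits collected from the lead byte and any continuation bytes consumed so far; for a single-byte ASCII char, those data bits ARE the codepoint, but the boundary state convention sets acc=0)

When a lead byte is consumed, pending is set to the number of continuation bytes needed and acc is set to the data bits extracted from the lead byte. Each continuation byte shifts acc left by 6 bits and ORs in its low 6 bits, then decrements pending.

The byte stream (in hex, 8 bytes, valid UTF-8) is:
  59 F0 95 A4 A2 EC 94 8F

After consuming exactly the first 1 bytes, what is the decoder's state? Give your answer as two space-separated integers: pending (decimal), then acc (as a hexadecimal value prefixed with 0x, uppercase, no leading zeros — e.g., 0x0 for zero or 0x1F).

Answer: 0 0x0

Derivation:
Byte[0]=59: 1-byte. pending=0, acc=0x0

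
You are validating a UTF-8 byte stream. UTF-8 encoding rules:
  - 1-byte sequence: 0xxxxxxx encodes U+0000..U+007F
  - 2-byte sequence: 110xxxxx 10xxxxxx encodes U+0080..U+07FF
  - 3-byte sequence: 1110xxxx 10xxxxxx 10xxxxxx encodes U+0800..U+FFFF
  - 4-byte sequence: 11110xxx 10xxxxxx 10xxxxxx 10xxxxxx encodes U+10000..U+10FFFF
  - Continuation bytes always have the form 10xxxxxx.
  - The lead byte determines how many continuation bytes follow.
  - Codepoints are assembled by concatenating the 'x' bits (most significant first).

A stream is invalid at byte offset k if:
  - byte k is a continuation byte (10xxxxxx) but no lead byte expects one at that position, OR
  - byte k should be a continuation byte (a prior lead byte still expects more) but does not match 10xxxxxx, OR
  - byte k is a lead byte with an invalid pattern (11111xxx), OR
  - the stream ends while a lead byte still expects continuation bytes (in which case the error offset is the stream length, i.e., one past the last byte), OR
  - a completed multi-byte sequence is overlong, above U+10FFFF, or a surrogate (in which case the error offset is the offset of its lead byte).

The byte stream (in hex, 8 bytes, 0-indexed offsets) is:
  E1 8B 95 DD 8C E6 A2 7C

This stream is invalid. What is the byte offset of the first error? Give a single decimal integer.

Answer: 7

Derivation:
Byte[0]=E1: 3-byte lead, need 2 cont bytes. acc=0x1
Byte[1]=8B: continuation. acc=(acc<<6)|0x0B=0x4B
Byte[2]=95: continuation. acc=(acc<<6)|0x15=0x12D5
Completed: cp=U+12D5 (starts at byte 0)
Byte[3]=DD: 2-byte lead, need 1 cont bytes. acc=0x1D
Byte[4]=8C: continuation. acc=(acc<<6)|0x0C=0x74C
Completed: cp=U+074C (starts at byte 3)
Byte[5]=E6: 3-byte lead, need 2 cont bytes. acc=0x6
Byte[6]=A2: continuation. acc=(acc<<6)|0x22=0x1A2
Byte[7]=7C: expected 10xxxxxx continuation. INVALID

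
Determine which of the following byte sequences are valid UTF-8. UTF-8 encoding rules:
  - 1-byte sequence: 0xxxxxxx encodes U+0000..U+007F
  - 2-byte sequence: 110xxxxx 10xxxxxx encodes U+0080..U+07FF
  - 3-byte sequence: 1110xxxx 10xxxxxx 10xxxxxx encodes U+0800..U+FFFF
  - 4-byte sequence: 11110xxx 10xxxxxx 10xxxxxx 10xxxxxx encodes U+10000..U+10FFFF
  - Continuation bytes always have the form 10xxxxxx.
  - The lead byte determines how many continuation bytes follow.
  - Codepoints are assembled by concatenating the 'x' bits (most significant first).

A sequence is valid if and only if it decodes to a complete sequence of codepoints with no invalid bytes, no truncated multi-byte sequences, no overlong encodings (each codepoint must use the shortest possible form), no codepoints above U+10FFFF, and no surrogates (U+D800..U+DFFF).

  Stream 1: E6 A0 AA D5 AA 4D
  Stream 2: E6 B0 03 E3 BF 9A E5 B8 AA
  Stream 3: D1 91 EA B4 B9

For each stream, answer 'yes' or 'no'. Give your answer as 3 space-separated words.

Stream 1: decodes cleanly. VALID
Stream 2: error at byte offset 2. INVALID
Stream 3: decodes cleanly. VALID

Answer: yes no yes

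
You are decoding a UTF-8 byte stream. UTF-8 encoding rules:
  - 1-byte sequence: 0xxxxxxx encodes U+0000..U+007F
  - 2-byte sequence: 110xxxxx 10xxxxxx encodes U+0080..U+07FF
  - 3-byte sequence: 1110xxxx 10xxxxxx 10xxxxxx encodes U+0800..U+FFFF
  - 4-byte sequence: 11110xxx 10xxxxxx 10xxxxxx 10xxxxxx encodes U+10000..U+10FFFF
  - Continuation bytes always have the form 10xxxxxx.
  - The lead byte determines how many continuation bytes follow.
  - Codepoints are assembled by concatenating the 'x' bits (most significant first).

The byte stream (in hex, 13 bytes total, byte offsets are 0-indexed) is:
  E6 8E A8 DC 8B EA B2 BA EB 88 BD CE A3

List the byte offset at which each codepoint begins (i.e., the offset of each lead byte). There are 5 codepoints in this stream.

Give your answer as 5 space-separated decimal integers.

Byte[0]=E6: 3-byte lead, need 2 cont bytes. acc=0x6
Byte[1]=8E: continuation. acc=(acc<<6)|0x0E=0x18E
Byte[2]=A8: continuation. acc=(acc<<6)|0x28=0x63A8
Completed: cp=U+63A8 (starts at byte 0)
Byte[3]=DC: 2-byte lead, need 1 cont bytes. acc=0x1C
Byte[4]=8B: continuation. acc=(acc<<6)|0x0B=0x70B
Completed: cp=U+070B (starts at byte 3)
Byte[5]=EA: 3-byte lead, need 2 cont bytes. acc=0xA
Byte[6]=B2: continuation. acc=(acc<<6)|0x32=0x2B2
Byte[7]=BA: continuation. acc=(acc<<6)|0x3A=0xACBA
Completed: cp=U+ACBA (starts at byte 5)
Byte[8]=EB: 3-byte lead, need 2 cont bytes. acc=0xB
Byte[9]=88: continuation. acc=(acc<<6)|0x08=0x2C8
Byte[10]=BD: continuation. acc=(acc<<6)|0x3D=0xB23D
Completed: cp=U+B23D (starts at byte 8)
Byte[11]=CE: 2-byte lead, need 1 cont bytes. acc=0xE
Byte[12]=A3: continuation. acc=(acc<<6)|0x23=0x3A3
Completed: cp=U+03A3 (starts at byte 11)

Answer: 0 3 5 8 11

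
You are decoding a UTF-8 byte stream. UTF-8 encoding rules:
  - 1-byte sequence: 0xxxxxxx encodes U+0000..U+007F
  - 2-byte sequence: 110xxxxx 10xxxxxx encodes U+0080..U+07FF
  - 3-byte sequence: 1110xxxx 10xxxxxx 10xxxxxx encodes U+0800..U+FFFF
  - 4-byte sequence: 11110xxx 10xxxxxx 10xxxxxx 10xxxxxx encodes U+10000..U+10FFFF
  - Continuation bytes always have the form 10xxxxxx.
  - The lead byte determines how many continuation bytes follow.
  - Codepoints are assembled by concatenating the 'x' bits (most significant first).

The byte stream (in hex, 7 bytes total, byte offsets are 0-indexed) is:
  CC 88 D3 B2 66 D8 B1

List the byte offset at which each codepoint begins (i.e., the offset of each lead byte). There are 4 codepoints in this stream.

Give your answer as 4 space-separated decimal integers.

Answer: 0 2 4 5

Derivation:
Byte[0]=CC: 2-byte lead, need 1 cont bytes. acc=0xC
Byte[1]=88: continuation. acc=(acc<<6)|0x08=0x308
Completed: cp=U+0308 (starts at byte 0)
Byte[2]=D3: 2-byte lead, need 1 cont bytes. acc=0x13
Byte[3]=B2: continuation. acc=(acc<<6)|0x32=0x4F2
Completed: cp=U+04F2 (starts at byte 2)
Byte[4]=66: 1-byte ASCII. cp=U+0066
Byte[5]=D8: 2-byte lead, need 1 cont bytes. acc=0x18
Byte[6]=B1: continuation. acc=(acc<<6)|0x31=0x631
Completed: cp=U+0631 (starts at byte 5)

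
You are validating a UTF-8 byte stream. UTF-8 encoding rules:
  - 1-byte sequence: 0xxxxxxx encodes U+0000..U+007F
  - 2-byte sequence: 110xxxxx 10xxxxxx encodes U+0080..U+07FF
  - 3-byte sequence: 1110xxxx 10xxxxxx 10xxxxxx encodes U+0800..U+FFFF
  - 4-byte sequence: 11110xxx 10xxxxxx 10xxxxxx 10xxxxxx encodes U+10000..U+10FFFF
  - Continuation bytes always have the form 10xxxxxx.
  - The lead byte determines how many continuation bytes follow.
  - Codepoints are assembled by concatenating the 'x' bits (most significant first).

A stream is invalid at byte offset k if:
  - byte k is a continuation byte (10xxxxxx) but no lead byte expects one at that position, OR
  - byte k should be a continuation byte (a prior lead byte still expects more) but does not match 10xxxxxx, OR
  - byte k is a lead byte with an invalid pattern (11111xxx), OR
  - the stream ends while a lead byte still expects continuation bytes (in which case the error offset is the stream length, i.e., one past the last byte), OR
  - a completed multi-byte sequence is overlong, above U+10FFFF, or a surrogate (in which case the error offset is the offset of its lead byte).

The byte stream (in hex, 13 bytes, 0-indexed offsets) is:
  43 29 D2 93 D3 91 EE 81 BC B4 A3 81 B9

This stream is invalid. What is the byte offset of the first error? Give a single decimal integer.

Answer: 9

Derivation:
Byte[0]=43: 1-byte ASCII. cp=U+0043
Byte[1]=29: 1-byte ASCII. cp=U+0029
Byte[2]=D2: 2-byte lead, need 1 cont bytes. acc=0x12
Byte[3]=93: continuation. acc=(acc<<6)|0x13=0x493
Completed: cp=U+0493 (starts at byte 2)
Byte[4]=D3: 2-byte lead, need 1 cont bytes. acc=0x13
Byte[5]=91: continuation. acc=(acc<<6)|0x11=0x4D1
Completed: cp=U+04D1 (starts at byte 4)
Byte[6]=EE: 3-byte lead, need 2 cont bytes. acc=0xE
Byte[7]=81: continuation. acc=(acc<<6)|0x01=0x381
Byte[8]=BC: continuation. acc=(acc<<6)|0x3C=0xE07C
Completed: cp=U+E07C (starts at byte 6)
Byte[9]=B4: INVALID lead byte (not 0xxx/110x/1110/11110)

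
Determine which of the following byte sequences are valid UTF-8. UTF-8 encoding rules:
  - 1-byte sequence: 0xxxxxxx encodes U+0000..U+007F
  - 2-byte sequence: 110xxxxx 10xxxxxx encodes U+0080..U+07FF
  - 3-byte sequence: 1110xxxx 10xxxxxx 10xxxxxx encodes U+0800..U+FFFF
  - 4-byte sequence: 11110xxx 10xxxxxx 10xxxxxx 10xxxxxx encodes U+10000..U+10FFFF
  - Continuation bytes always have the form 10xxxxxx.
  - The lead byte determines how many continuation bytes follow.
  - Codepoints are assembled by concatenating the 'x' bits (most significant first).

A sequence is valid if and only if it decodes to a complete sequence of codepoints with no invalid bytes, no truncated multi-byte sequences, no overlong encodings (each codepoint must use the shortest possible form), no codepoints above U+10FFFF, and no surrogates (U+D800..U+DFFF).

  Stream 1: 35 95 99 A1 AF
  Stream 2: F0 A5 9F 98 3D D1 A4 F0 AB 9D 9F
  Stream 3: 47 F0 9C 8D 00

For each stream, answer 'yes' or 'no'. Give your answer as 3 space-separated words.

Answer: no yes no

Derivation:
Stream 1: error at byte offset 1. INVALID
Stream 2: decodes cleanly. VALID
Stream 3: error at byte offset 4. INVALID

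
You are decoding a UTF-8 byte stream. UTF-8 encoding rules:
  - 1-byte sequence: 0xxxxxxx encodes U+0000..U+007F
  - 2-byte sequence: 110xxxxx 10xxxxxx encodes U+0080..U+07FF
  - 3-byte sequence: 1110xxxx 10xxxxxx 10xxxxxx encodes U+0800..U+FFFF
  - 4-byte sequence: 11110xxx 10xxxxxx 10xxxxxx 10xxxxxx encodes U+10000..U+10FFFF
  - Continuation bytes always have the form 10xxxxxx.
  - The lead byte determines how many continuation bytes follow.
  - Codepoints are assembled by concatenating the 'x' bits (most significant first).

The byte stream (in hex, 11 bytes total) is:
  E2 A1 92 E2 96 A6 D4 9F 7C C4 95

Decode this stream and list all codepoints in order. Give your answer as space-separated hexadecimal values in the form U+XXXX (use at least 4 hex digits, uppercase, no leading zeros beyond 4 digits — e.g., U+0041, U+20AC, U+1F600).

Byte[0]=E2: 3-byte lead, need 2 cont bytes. acc=0x2
Byte[1]=A1: continuation. acc=(acc<<6)|0x21=0xA1
Byte[2]=92: continuation. acc=(acc<<6)|0x12=0x2852
Completed: cp=U+2852 (starts at byte 0)
Byte[3]=E2: 3-byte lead, need 2 cont bytes. acc=0x2
Byte[4]=96: continuation. acc=(acc<<6)|0x16=0x96
Byte[5]=A6: continuation. acc=(acc<<6)|0x26=0x25A6
Completed: cp=U+25A6 (starts at byte 3)
Byte[6]=D4: 2-byte lead, need 1 cont bytes. acc=0x14
Byte[7]=9F: continuation. acc=(acc<<6)|0x1F=0x51F
Completed: cp=U+051F (starts at byte 6)
Byte[8]=7C: 1-byte ASCII. cp=U+007C
Byte[9]=C4: 2-byte lead, need 1 cont bytes. acc=0x4
Byte[10]=95: continuation. acc=(acc<<6)|0x15=0x115
Completed: cp=U+0115 (starts at byte 9)

Answer: U+2852 U+25A6 U+051F U+007C U+0115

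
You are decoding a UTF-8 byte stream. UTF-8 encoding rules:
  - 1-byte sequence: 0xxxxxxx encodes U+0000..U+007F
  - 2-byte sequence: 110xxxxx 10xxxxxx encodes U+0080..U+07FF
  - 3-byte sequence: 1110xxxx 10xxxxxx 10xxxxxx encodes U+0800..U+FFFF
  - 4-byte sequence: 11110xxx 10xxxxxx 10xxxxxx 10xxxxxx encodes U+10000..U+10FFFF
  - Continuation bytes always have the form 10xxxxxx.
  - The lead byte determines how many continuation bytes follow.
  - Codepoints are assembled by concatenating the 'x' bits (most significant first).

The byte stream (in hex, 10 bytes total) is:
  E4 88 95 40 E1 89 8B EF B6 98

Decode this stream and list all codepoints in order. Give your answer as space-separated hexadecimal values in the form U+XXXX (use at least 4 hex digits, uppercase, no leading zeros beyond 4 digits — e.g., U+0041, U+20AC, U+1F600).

Answer: U+4215 U+0040 U+124B U+FD98

Derivation:
Byte[0]=E4: 3-byte lead, need 2 cont bytes. acc=0x4
Byte[1]=88: continuation. acc=(acc<<6)|0x08=0x108
Byte[2]=95: continuation. acc=(acc<<6)|0x15=0x4215
Completed: cp=U+4215 (starts at byte 0)
Byte[3]=40: 1-byte ASCII. cp=U+0040
Byte[4]=E1: 3-byte lead, need 2 cont bytes. acc=0x1
Byte[5]=89: continuation. acc=(acc<<6)|0x09=0x49
Byte[6]=8B: continuation. acc=(acc<<6)|0x0B=0x124B
Completed: cp=U+124B (starts at byte 4)
Byte[7]=EF: 3-byte lead, need 2 cont bytes. acc=0xF
Byte[8]=B6: continuation. acc=(acc<<6)|0x36=0x3F6
Byte[9]=98: continuation. acc=(acc<<6)|0x18=0xFD98
Completed: cp=U+FD98 (starts at byte 7)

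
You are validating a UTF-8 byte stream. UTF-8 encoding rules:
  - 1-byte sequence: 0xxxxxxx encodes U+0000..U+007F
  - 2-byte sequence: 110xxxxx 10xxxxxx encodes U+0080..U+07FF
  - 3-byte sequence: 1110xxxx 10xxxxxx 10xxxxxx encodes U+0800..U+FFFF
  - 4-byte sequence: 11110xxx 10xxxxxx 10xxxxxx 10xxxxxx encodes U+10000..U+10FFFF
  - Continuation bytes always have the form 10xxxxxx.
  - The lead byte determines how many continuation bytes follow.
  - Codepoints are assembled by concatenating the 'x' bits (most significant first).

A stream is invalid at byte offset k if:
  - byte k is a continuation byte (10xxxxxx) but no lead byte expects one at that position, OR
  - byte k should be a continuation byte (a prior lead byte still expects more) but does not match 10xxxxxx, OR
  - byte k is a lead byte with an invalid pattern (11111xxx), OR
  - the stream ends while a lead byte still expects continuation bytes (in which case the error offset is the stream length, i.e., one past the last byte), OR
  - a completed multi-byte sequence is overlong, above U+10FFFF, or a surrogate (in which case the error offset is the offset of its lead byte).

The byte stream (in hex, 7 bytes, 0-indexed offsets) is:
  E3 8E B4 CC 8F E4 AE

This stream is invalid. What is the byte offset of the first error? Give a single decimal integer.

Answer: 7

Derivation:
Byte[0]=E3: 3-byte lead, need 2 cont bytes. acc=0x3
Byte[1]=8E: continuation. acc=(acc<<6)|0x0E=0xCE
Byte[2]=B4: continuation. acc=(acc<<6)|0x34=0x33B4
Completed: cp=U+33B4 (starts at byte 0)
Byte[3]=CC: 2-byte lead, need 1 cont bytes. acc=0xC
Byte[4]=8F: continuation. acc=(acc<<6)|0x0F=0x30F
Completed: cp=U+030F (starts at byte 3)
Byte[5]=E4: 3-byte lead, need 2 cont bytes. acc=0x4
Byte[6]=AE: continuation. acc=(acc<<6)|0x2E=0x12E
Byte[7]: stream ended, expected continuation. INVALID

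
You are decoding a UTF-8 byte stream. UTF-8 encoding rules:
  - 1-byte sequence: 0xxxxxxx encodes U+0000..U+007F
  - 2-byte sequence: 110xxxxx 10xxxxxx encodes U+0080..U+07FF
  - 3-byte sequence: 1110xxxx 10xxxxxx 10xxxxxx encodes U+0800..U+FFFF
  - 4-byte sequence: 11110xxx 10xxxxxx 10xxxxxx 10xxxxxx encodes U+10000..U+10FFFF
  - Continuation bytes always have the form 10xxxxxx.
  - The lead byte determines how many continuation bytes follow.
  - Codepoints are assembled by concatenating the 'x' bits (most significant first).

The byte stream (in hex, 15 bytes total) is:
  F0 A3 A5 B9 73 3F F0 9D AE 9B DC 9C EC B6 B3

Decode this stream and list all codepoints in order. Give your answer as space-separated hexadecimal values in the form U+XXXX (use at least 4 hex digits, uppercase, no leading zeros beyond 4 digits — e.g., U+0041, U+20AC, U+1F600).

Byte[0]=F0: 4-byte lead, need 3 cont bytes. acc=0x0
Byte[1]=A3: continuation. acc=(acc<<6)|0x23=0x23
Byte[2]=A5: continuation. acc=(acc<<6)|0x25=0x8E5
Byte[3]=B9: continuation. acc=(acc<<6)|0x39=0x23979
Completed: cp=U+23979 (starts at byte 0)
Byte[4]=73: 1-byte ASCII. cp=U+0073
Byte[5]=3F: 1-byte ASCII. cp=U+003F
Byte[6]=F0: 4-byte lead, need 3 cont bytes. acc=0x0
Byte[7]=9D: continuation. acc=(acc<<6)|0x1D=0x1D
Byte[8]=AE: continuation. acc=(acc<<6)|0x2E=0x76E
Byte[9]=9B: continuation. acc=(acc<<6)|0x1B=0x1DB9B
Completed: cp=U+1DB9B (starts at byte 6)
Byte[10]=DC: 2-byte lead, need 1 cont bytes. acc=0x1C
Byte[11]=9C: continuation. acc=(acc<<6)|0x1C=0x71C
Completed: cp=U+071C (starts at byte 10)
Byte[12]=EC: 3-byte lead, need 2 cont bytes. acc=0xC
Byte[13]=B6: continuation. acc=(acc<<6)|0x36=0x336
Byte[14]=B3: continuation. acc=(acc<<6)|0x33=0xCDB3
Completed: cp=U+CDB3 (starts at byte 12)

Answer: U+23979 U+0073 U+003F U+1DB9B U+071C U+CDB3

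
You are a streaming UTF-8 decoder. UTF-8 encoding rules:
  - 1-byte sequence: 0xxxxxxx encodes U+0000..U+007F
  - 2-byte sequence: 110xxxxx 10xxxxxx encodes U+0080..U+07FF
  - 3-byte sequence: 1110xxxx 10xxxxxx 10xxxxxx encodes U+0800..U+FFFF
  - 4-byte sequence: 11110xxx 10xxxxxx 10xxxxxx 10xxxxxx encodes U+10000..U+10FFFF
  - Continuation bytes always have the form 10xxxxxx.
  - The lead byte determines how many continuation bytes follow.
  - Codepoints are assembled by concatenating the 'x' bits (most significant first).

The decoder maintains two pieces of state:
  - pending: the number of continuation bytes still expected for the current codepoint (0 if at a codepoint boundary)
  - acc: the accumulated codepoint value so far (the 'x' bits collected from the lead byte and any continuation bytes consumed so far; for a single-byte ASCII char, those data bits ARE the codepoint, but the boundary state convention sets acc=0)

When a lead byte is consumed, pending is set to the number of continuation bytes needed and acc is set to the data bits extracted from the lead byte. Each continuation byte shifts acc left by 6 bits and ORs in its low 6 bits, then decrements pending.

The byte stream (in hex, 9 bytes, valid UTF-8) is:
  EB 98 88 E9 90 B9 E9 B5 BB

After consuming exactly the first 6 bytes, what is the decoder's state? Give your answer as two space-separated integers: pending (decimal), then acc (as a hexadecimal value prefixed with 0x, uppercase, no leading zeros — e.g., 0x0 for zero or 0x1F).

Byte[0]=EB: 3-byte lead. pending=2, acc=0xB
Byte[1]=98: continuation. acc=(acc<<6)|0x18=0x2D8, pending=1
Byte[2]=88: continuation. acc=(acc<<6)|0x08=0xB608, pending=0
Byte[3]=E9: 3-byte lead. pending=2, acc=0x9
Byte[4]=90: continuation. acc=(acc<<6)|0x10=0x250, pending=1
Byte[5]=B9: continuation. acc=(acc<<6)|0x39=0x9439, pending=0

Answer: 0 0x9439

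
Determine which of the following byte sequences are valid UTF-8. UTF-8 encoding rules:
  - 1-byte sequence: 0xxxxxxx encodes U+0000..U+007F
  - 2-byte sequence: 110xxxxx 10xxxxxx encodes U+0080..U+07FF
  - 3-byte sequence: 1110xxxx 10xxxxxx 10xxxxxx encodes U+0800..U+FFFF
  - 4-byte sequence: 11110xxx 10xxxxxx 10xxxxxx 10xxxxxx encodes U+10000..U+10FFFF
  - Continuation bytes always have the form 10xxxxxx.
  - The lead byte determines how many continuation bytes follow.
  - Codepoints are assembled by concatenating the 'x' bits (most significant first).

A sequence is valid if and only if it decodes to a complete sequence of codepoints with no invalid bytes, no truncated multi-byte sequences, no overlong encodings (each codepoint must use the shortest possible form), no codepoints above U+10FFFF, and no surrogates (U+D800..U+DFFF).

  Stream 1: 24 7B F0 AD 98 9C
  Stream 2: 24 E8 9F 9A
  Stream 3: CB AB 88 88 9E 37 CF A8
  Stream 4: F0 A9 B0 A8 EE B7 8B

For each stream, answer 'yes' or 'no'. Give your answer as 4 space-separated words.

Stream 1: decodes cleanly. VALID
Stream 2: decodes cleanly. VALID
Stream 3: error at byte offset 2. INVALID
Stream 4: decodes cleanly. VALID

Answer: yes yes no yes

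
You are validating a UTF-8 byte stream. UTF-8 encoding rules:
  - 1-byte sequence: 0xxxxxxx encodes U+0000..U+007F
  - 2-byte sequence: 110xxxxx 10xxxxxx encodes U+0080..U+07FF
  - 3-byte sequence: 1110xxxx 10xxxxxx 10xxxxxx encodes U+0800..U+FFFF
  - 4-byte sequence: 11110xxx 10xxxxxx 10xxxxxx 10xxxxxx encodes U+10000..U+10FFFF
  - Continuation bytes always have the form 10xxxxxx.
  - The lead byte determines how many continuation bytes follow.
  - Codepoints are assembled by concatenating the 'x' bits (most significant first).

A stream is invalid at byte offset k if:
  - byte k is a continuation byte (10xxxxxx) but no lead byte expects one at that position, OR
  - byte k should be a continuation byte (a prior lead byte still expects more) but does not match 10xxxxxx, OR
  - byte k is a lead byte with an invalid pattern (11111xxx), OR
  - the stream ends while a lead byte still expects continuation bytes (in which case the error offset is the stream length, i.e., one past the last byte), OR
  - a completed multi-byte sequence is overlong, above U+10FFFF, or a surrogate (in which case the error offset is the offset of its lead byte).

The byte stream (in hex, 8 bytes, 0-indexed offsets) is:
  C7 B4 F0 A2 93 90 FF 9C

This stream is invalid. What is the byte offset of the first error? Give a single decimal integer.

Byte[0]=C7: 2-byte lead, need 1 cont bytes. acc=0x7
Byte[1]=B4: continuation. acc=(acc<<6)|0x34=0x1F4
Completed: cp=U+01F4 (starts at byte 0)
Byte[2]=F0: 4-byte lead, need 3 cont bytes. acc=0x0
Byte[3]=A2: continuation. acc=(acc<<6)|0x22=0x22
Byte[4]=93: continuation. acc=(acc<<6)|0x13=0x893
Byte[5]=90: continuation. acc=(acc<<6)|0x10=0x224D0
Completed: cp=U+224D0 (starts at byte 2)
Byte[6]=FF: INVALID lead byte (not 0xxx/110x/1110/11110)

Answer: 6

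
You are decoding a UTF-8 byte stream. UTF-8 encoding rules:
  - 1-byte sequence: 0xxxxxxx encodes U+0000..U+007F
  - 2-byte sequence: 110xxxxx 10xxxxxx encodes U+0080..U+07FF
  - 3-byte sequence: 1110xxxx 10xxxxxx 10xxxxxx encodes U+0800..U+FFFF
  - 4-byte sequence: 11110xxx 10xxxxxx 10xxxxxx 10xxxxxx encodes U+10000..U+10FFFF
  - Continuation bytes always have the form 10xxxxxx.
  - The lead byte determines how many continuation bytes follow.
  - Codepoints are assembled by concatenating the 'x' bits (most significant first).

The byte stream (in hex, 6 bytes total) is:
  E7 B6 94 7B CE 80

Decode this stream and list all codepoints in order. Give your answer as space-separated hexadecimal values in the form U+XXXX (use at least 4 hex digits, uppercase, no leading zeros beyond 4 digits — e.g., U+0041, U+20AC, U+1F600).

Byte[0]=E7: 3-byte lead, need 2 cont bytes. acc=0x7
Byte[1]=B6: continuation. acc=(acc<<6)|0x36=0x1F6
Byte[2]=94: continuation. acc=(acc<<6)|0x14=0x7D94
Completed: cp=U+7D94 (starts at byte 0)
Byte[3]=7B: 1-byte ASCII. cp=U+007B
Byte[4]=CE: 2-byte lead, need 1 cont bytes. acc=0xE
Byte[5]=80: continuation. acc=(acc<<6)|0x00=0x380
Completed: cp=U+0380 (starts at byte 4)

Answer: U+7D94 U+007B U+0380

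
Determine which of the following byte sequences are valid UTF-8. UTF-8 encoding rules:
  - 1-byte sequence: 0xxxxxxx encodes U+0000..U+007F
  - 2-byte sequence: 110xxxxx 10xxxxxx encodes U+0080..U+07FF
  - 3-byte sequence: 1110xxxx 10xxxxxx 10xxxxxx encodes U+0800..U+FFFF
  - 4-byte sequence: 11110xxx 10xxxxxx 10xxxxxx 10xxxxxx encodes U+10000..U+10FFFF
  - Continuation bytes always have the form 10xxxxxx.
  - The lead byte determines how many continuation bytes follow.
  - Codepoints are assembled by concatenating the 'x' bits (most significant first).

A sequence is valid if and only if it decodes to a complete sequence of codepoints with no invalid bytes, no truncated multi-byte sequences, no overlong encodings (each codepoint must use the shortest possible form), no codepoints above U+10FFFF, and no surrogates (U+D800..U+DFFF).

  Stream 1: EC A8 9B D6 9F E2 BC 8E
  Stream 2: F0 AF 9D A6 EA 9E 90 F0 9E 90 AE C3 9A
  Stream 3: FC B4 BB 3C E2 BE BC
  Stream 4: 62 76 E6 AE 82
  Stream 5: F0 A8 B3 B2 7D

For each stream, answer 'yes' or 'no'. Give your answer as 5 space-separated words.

Answer: yes yes no yes yes

Derivation:
Stream 1: decodes cleanly. VALID
Stream 2: decodes cleanly. VALID
Stream 3: error at byte offset 0. INVALID
Stream 4: decodes cleanly. VALID
Stream 5: decodes cleanly. VALID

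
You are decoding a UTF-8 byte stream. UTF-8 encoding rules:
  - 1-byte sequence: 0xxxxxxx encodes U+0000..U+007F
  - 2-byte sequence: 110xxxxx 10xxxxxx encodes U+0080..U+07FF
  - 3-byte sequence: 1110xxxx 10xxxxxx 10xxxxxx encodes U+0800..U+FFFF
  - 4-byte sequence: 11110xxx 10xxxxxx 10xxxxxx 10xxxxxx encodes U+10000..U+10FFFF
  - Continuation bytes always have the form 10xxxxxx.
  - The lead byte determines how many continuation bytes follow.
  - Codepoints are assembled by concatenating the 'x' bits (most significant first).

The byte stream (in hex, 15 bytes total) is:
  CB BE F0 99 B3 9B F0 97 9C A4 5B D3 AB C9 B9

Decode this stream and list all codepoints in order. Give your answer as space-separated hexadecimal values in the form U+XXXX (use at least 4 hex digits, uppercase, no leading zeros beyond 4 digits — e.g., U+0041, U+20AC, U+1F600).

Byte[0]=CB: 2-byte lead, need 1 cont bytes. acc=0xB
Byte[1]=BE: continuation. acc=(acc<<6)|0x3E=0x2FE
Completed: cp=U+02FE (starts at byte 0)
Byte[2]=F0: 4-byte lead, need 3 cont bytes. acc=0x0
Byte[3]=99: continuation. acc=(acc<<6)|0x19=0x19
Byte[4]=B3: continuation. acc=(acc<<6)|0x33=0x673
Byte[5]=9B: continuation. acc=(acc<<6)|0x1B=0x19CDB
Completed: cp=U+19CDB (starts at byte 2)
Byte[6]=F0: 4-byte lead, need 3 cont bytes. acc=0x0
Byte[7]=97: continuation. acc=(acc<<6)|0x17=0x17
Byte[8]=9C: continuation. acc=(acc<<6)|0x1C=0x5DC
Byte[9]=A4: continuation. acc=(acc<<6)|0x24=0x17724
Completed: cp=U+17724 (starts at byte 6)
Byte[10]=5B: 1-byte ASCII. cp=U+005B
Byte[11]=D3: 2-byte lead, need 1 cont bytes. acc=0x13
Byte[12]=AB: continuation. acc=(acc<<6)|0x2B=0x4EB
Completed: cp=U+04EB (starts at byte 11)
Byte[13]=C9: 2-byte lead, need 1 cont bytes. acc=0x9
Byte[14]=B9: continuation. acc=(acc<<6)|0x39=0x279
Completed: cp=U+0279 (starts at byte 13)

Answer: U+02FE U+19CDB U+17724 U+005B U+04EB U+0279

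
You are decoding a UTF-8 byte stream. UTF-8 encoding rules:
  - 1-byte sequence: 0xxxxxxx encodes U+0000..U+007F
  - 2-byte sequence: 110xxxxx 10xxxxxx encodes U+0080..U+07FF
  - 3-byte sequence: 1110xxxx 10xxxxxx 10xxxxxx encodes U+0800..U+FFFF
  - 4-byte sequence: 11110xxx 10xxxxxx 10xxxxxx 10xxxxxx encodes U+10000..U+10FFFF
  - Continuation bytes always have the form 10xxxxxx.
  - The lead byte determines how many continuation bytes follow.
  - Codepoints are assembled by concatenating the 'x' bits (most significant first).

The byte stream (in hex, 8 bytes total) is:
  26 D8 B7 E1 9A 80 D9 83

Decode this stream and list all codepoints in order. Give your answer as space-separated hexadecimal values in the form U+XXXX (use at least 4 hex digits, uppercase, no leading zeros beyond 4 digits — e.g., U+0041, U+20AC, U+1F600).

Answer: U+0026 U+0637 U+1680 U+0643

Derivation:
Byte[0]=26: 1-byte ASCII. cp=U+0026
Byte[1]=D8: 2-byte lead, need 1 cont bytes. acc=0x18
Byte[2]=B7: continuation. acc=(acc<<6)|0x37=0x637
Completed: cp=U+0637 (starts at byte 1)
Byte[3]=E1: 3-byte lead, need 2 cont bytes. acc=0x1
Byte[4]=9A: continuation. acc=(acc<<6)|0x1A=0x5A
Byte[5]=80: continuation. acc=(acc<<6)|0x00=0x1680
Completed: cp=U+1680 (starts at byte 3)
Byte[6]=D9: 2-byte lead, need 1 cont bytes. acc=0x19
Byte[7]=83: continuation. acc=(acc<<6)|0x03=0x643
Completed: cp=U+0643 (starts at byte 6)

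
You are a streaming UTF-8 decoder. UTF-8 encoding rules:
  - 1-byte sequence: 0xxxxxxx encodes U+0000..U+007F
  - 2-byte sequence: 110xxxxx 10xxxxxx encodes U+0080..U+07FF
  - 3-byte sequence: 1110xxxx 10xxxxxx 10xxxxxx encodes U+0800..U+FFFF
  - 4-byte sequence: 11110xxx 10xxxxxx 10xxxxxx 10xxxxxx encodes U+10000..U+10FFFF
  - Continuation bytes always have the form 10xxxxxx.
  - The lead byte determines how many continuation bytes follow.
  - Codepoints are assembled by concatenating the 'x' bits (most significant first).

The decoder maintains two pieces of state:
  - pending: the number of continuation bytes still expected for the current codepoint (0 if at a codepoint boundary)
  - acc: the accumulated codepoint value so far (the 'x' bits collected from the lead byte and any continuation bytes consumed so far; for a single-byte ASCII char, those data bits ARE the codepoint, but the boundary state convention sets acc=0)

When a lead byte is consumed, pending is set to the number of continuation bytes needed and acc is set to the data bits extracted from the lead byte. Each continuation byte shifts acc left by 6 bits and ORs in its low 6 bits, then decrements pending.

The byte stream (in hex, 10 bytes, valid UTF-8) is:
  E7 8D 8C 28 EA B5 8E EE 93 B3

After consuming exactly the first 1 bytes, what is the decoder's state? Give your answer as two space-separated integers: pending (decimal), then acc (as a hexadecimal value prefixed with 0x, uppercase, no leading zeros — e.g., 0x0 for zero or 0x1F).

Byte[0]=E7: 3-byte lead. pending=2, acc=0x7

Answer: 2 0x7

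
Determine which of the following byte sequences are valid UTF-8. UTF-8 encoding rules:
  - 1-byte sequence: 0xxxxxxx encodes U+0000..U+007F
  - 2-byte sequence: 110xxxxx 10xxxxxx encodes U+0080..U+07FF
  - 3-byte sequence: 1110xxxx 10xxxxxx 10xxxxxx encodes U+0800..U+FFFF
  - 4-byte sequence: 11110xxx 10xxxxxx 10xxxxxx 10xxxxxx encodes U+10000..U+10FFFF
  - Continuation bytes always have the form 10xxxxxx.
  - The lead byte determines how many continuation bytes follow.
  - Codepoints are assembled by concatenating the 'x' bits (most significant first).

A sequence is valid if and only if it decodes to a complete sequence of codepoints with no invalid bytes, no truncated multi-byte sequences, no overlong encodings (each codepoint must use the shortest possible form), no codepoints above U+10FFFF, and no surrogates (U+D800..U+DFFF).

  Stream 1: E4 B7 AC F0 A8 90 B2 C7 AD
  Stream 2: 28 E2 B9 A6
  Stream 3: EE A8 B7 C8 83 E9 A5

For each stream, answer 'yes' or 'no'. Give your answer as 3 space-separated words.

Answer: yes yes no

Derivation:
Stream 1: decodes cleanly. VALID
Stream 2: decodes cleanly. VALID
Stream 3: error at byte offset 7. INVALID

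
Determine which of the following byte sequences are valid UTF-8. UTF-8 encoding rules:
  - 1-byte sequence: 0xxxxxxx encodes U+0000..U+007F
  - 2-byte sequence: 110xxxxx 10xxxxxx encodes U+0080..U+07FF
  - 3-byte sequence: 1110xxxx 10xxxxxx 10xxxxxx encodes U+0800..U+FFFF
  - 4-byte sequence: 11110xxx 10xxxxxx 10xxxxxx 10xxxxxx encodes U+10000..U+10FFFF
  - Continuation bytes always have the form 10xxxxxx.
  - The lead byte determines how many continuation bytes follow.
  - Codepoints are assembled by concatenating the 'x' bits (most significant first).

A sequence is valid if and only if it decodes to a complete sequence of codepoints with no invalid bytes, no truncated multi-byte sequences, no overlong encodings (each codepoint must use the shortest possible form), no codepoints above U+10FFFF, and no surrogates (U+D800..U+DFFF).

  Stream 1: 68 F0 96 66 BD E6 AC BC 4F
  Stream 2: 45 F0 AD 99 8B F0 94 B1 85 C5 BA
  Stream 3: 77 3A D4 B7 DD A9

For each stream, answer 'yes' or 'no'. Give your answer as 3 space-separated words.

Answer: no yes yes

Derivation:
Stream 1: error at byte offset 3. INVALID
Stream 2: decodes cleanly. VALID
Stream 3: decodes cleanly. VALID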